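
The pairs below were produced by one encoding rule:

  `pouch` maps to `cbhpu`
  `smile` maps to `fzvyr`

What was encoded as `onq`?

Compare letters: p→c is +13, o→b is +13, u→h is +13 — a constant shift. It's a constant shift of +13 (ROT13).
Undoing it on onq: o−13=b, n−13=a, q−13=d.

bad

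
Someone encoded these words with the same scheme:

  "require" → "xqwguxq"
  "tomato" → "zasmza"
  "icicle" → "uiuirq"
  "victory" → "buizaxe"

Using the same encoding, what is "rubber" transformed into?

The shift depends on letter class: consonant r→x is +6, but vowel e→q is +12. Two shifts are in play — +12 for a/e/i/o/u, +6 for every other letter.
Applying it to rubber: r(cons)+6=x, u(vowel)+12=g, b(cons)+6=h, b(cons)+6=h, e(vowel)+12=q, r(cons)+6=x.

xghhqx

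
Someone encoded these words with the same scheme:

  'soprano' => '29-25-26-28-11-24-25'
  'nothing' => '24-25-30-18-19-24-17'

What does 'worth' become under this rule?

The number is (letter's place in the alphabet, a=1) + 10.
On worth: w=23→33, o=15→25, r=18→28, t=20→30, h=8→18.

33-25-28-30-18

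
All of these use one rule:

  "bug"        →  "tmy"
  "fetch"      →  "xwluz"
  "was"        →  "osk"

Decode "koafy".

swing

Compare letters: b→t is +18, u→m is +18, g→y is +18 — a constant shift. Each letter is shifted forward by 18 in the alphabet (a Caesar shift of +18).
Undoing it on koafy: k−18=s, o−18=w, a−18=i, f−18=n, y−18=g.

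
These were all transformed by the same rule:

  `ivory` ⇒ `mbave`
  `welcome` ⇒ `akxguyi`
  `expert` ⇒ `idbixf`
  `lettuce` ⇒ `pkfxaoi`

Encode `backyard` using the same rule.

Shifts by position in ivory: pos 0: i→m (+4), pos 1: v→b (+6), pos 2: o→a (+12), pos 3: r→v (+4), pos 4: y→e (+6) — repeating every 3. A repeating key of period 3 is used — shifts +4, +6, +12 over and over.
For backyard: b+4=f, a+6=g, c+12=o, k+4=o, y+6=e, a+12=m, r+4=v, d+6=j.

fgooemvj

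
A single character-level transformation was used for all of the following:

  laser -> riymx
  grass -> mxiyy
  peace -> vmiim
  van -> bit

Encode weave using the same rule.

cmibm

Vowels shift forward by 8 and consonants shift forward by 6.
For weave: w(cons)+6=c, e(vowel)+8=m, a(vowel)+8=i, v(cons)+6=b, e(vowel)+8=m.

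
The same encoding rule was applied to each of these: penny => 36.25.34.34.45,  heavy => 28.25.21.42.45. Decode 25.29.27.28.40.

p is letter #16 and maps to 36: an offset of 20. Each letter is replaced by its alphabet position (a=1..z=26) + 20.
Reversing it on 25.29.27.28.40: 25→(25−20)÷1=5=e, 29→(29−20)÷1=9=i, 27→(27−20)÷1=7=g, 28→(28−20)÷1=8=h, 40→(40−20)÷1=20=t.

eight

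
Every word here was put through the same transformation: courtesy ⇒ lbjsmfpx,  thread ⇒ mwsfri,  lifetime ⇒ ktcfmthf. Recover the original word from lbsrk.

Treating letters as 0–25, the rule is x ↦ 23x + 17 (mod 26).
Undoing it on lbsrk: l(11)→17·(11−17)≡2=c; b(1)→17·(1−17)≡14=o; s(18)→17·(18−17)≡17=r; r(17)→17·(17−17)≡0=a; k(10)→17·(10−17)≡11=l (all mod 26).

coral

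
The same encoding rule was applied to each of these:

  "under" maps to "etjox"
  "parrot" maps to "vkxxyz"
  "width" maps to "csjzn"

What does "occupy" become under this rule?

yiieve

The shift depends on letter class: consonant n→t is +6, but vowel u→e is +10. Two shifts are in play — +10 for a/e/i/o/u, +6 for every other letter.
Applying it to occupy: o(vowel)+10=y, c(cons)+6=i, c(cons)+6=i, u(vowel)+10=e, p(cons)+6=v, y(cons)+6=e.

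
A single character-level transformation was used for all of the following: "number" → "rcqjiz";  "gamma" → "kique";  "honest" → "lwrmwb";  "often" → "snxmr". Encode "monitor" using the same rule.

qwrqxwv

Shifts by position in number: pos 0: n→r (+4), pos 1: u→c (+8), pos 2: m→q (+4), pos 3: b→j (+8) — repeating every 2. A repeating key of period 2 is used — shifts +4, +8 over and over.
On monitor: m+4=q, o+8=w, n+4=r, i+8=q, t+4=x, o+8=w, r+4=v.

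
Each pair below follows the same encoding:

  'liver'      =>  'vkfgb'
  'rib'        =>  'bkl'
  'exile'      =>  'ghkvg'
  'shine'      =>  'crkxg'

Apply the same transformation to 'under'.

The shift depends on letter class: consonant l→v is +10, but vowel i→k is +2. Two shifts are in play — +2 for a/e/i/o/u, +10 for every other letter.
On under: u(vowel)+2=w, n(cons)+10=x, d(cons)+10=n, e(vowel)+2=g, r(cons)+10=b.

wxngb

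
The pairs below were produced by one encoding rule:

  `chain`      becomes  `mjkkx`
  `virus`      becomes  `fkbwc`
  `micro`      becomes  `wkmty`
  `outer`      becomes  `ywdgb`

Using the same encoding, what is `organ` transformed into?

ytqcx

Shifts by position in chain: pos 0: c→m (+10), pos 1: h→j (+2), pos 2: a→k (+10), pos 3: i→k (+2) — repeating every 2. A repeating key of period 2 is used — shifts +10, +2 over and over.
Applying it to organ: o+10=y, r+2=t, g+10=q, a+2=c, n+10=x.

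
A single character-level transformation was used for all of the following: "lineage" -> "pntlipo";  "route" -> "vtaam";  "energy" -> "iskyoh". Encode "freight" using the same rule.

jwkpoqd

In lineage: l→p is +4, i→n is +5, n→t is +6, e→l is +7 — the shift increases by 1 each position. The shift increases by 1 at each position, starting from +4: 4, 5, 6, ….
For freight: f+4=j, r+5=w, e+6=k, i+7=p, g+8=o, h+9=q, t+10=d.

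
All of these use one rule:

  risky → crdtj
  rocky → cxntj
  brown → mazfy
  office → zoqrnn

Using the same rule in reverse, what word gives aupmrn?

pledge

Shifts by position in risky: pos 0: r→c (+11), pos 1: i→r (+9), pos 2: s→d (+11), pos 3: k→t (+9) — repeating every 2. A repeating key of period 2 is used — shifts +11, +9 over and over.
Reversing it on aupmrn: a−11=p, u−9=l, p−11=e, m−9=d, r−11=g, n−9=e.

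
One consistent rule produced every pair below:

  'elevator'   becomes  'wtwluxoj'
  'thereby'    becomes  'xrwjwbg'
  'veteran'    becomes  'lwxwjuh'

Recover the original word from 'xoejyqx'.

tourist

e(4)→w(22) and l(11)→t(19) fit y≡7x+20 (mod 26); the inverse of 7 mod 26 is 15. This is an affine cipher: with a=0,…,z=25, each position x becomes (7x+20) mod 26.
Undoing it on xoejyqx: x(23)→15·(23−20)≡19=t; o(14)→15·(14−20)≡14=o; e(4)→15·(4−20)≡20=u; j(9)→15·(9−20)≡17=r; y(24)→15·(24−20)≡8=i; q(16)→15·(16−20)≡18=s; x(23)→15·(23−20)≡19=t (all mod 26).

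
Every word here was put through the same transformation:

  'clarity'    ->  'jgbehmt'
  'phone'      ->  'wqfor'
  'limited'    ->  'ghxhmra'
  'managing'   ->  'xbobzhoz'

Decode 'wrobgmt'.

c(2)→j(9) and l(11)→g(6) fit y≡17x+1 (mod 26); the inverse of 17 mod 26 is 23. Treating letters as 0–25, the rule is x ↦ 17x + 1 (mod 26).
Decoding wrobgmt: w(22)→23·(22−1)≡15=p; r(17)→23·(17−1)≡4=e; o(14)→23·(14−1)≡13=n; b(1)→23·(1−1)≡0=a; g(6)→23·(6−1)≡11=l; m(12)→23·(12−1)≡19=t; t(19)→23·(19−1)≡24=y (all mod 26).

penalty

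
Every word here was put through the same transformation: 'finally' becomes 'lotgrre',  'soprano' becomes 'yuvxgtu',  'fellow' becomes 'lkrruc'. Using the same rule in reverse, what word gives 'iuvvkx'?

Compare letters: f→l is +6, i→o is +6, n→t is +6 — a constant shift. This is a Caesar cipher with shift 6.
Reversing it on iuvvkx: i−6=c, u−6=o, v−6=p, v−6=p, k−6=e, x−6=r.

copper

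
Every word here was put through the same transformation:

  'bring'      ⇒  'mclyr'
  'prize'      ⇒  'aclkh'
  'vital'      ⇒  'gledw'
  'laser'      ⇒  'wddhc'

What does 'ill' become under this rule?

lww

The shift depends on letter class: consonant b→m is +11, but vowel i→l is +3. Two shifts are in play — +3 for a/e/i/o/u, +11 for every other letter.
Applying it to ill: i(vowel)+3=l, l(cons)+11=w, l(cons)+11=w.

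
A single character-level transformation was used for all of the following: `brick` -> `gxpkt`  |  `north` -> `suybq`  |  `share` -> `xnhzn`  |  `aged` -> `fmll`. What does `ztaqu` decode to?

until

In brick: b→g is +5, r→x is +6, i→p is +7, c→k is +8 — the shift increases by 1 each position. The shift increases by 1 at each position, starting from +5: 5, 6, 7, ….
Decoding ztaqu: z−5=u, t−6=n, a−7=t, q−8=i, u−9=l.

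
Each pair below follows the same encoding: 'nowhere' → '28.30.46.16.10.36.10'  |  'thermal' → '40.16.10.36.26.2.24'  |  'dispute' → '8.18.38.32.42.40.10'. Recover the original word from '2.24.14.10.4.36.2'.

With a=1..z=26, the number is 2·pos.
Undoing it on 2.24.14.10.4.36.2: 2→(2−0)÷2=1=a, 24→(24−0)÷2=12=l, 14→(14−0)÷2=7=g, 10→(10−0)÷2=5=e, 4→(4−0)÷2=2=b, 36→(36−0)÷2=18=r, 2→(2−0)÷2=1=a.

algebra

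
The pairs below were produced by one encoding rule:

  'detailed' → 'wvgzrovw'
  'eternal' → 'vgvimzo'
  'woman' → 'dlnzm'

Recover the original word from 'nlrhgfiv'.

moisture

Each pair mirrors across the alphabet (d↔w, e↔v, t↔g): positions sum to 25. This is the alphabet-reversal cipher (Atbash): a becomes z, b becomes y, etc.
Reversing it on nlrhgfiv: n↔m, l↔o, r↔i, h↔s, g↔t, f↔u, i↔r, v↔e.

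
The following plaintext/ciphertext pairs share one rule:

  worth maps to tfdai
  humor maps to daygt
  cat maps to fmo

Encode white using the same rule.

qfuti

The word is reversed, then every letter is shifted forward by 12.
On white: reverse → etihw; then shift: e+12=q, t+12=f, i+12=u, h+12=t, w+12=i.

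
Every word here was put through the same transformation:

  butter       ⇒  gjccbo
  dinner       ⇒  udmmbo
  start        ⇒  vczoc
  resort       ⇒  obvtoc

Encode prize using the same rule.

b(1)→g(6) and u(20)→j(9) fit y≡7x+25 (mod 26); the inverse of 7 mod 26 is 15. Each letter's alphabet position (a=0..z=25) is mapped through 7·x+25 mod 26 — an affine cipher.
Applying it to prize: p(15)→7·15+25≡0=a; r(17)→7·17+25≡14=o; i(8)→7·8+25≡3=d; z(25)→7·25+25≡18=s; e(4)→7·4+25≡1=b (all mod 26).

aodsb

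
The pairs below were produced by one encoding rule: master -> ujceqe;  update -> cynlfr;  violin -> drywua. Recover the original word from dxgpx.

vowel

In master: m→u is +8, a→j is +9, s→c is +10, t→e is +11 — the shift increases by 1 each position. The shift increases by 1 at each position, starting from +8: 8, 9, 10, ….
Reversing it on dxgpx: d−8=v, x−9=o, g−10=w, p−11=e, x−12=l.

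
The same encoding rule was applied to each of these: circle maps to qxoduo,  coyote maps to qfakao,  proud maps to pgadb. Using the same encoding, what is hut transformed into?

Read the word backwards and shift each letter +12.
Applying it to hut: reverse → tuh; then shift: t+12=f, u+12=g, h+12=t.

fgt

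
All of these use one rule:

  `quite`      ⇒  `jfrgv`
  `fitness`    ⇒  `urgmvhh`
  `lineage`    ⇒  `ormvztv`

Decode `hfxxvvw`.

This is the alphabet-reversal cipher (Atbash): a becomes z, b becomes y, etc.
Decoding hfxxvvw: h↔s, f↔u, x↔c, x↔c, v↔e, v↔e, w↔d.

succeed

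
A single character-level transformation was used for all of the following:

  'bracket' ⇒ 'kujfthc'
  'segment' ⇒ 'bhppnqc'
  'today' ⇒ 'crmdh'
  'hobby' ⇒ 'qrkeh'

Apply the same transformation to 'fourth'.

orduck

Shifts by position in bracket: pos 0: b→k (+9), pos 1: r→u (+3), pos 2: a→j (+9), pos 3: c→f (+3) — repeating every 2. A repeating key of period 2 is used — shifts +9, +3 over and over.
Applying it to fourth: f+9=o, o+3=r, u+9=d, r+3=u, t+9=c, h+3=k.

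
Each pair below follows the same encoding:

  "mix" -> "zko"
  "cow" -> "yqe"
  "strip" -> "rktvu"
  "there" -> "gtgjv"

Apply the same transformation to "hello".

qnngj

The output letters match the input read backwards, each shifted +2: mix reversed is xim. Read the word backwards and shift each letter +2.
Applying it to hello: reverse → olleh; then shift: o+2=q, l+2=n, l+2=n, e+2=g, h+2=j.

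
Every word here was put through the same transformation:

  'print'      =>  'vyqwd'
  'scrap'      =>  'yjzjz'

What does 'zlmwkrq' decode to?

teenage

In print: p→v is +6, r→y is +7, i→q is +8, n→w is +9 — the shift increases by 1 each position. The shift increases by 1 at each position, starting from +6: 6, 7, 8, ….
Decoding zlmwkrq: z−6=t, l−7=e, m−8=e, w−9=n, k−10=a, r−11=g, q−12=e.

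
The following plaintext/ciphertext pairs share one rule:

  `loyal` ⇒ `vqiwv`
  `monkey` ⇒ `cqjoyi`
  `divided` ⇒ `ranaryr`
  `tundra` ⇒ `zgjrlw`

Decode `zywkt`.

l(11)→v(21) and o(14)→q(16) fit y≡7x+22 (mod 26); the inverse of 7 mod 26 is 15. Treating letters as 0–25, the rule is x ↦ 7x + 22 (mod 26).
Undoing it on zywkt: z(25)→15·(25−22)≡19=t; y(24)→15·(24−22)≡4=e; w(22)→15·(22−22)≡0=a; k(10)→15·(10−22)≡2=c; t(19)→15·(19−22)≡7=h (all mod 26).

teach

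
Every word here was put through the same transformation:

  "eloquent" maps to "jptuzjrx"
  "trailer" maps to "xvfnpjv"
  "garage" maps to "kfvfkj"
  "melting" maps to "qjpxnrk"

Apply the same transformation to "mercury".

qjvgzvc

The shift depends on letter class: consonant l→p is +4, but vowel e→j is +5. Two shifts are in play — +5 for a/e/i/o/u, +4 for every other letter.
For mercury: m(cons)+4=q, e(vowel)+5=j, r(cons)+4=v, c(cons)+4=g, u(vowel)+5=z, r(cons)+4=v, y(cons)+4=c.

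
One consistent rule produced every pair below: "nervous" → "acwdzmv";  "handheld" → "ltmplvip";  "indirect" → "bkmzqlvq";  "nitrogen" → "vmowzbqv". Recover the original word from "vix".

pan

The output letters match the input read backwards, each shifted +8: nervous reversed is suovren. Two steps: reverse the string, then apply a Caesar shift of +8.
Reversing it on vix: shift back: v−8=n, i−8=a, x−8=p → nap; then reverse → pan.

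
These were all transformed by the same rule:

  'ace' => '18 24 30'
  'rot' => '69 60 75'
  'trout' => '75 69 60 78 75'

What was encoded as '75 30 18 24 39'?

a(#1)→18 and c(#3)→24: differences scale by 3, so n = 3·pos + 15. The formula is n = 3×(alphabet index, a=1) + 15.
Reversing it on 75 30 18 24 39: 75→(75−15)÷3=20=t, 30→(30−15)÷3=5=e, 18→(18−15)÷3=1=a, 24→(24−15)÷3=3=c, 39→(39−15)÷3=8=h.

teach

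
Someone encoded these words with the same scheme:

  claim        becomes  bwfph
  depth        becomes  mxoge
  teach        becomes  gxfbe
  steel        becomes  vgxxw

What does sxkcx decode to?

nerve

c(2)→b(1) and l(11)→w(22) fit y≡11x+5 (mod 26); the inverse of 11 mod 26 is 19. Treating letters as 0–25, the rule is x ↦ 11x + 5 (mod 26).
Undoing it on sxkcx: s(18)→19·(18−5)≡13=n; x(23)→19·(23−5)≡4=e; k(10)→19·(10−5)≡17=r; c(2)→19·(2−5)≡21=v; x(23)→19·(23−5)≡4=e (all mod 26).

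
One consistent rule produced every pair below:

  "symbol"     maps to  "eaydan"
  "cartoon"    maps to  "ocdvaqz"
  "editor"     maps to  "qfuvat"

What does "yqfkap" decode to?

motion

Shifts by position in symbol: pos 0: s→e (+12), pos 1: y→a (+2), pos 2: m→y (+12), pos 3: b→d (+2) — repeating every 2. The shifts repeat in a cycle of length 2: positions 0,1,… shift by +12, +2, then the pattern repeats.
Decoding yqfkap: y−12=m, q−2=o, f−12=t, k−2=i, a−12=o, p−2=n.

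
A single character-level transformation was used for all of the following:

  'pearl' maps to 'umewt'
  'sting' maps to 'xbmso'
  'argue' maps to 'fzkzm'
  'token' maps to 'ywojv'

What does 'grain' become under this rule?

A repeating key of period 3 is used — shifts +5, +8, +4 over and over.
On grain: g+5=l, r+8=z, a+4=e, i+5=n, n+8=v.

lzenv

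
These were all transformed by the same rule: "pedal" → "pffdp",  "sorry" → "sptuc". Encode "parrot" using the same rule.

pbtusy

In pedal: p→p is +0, e→f is +1, d→f is +2, a→d is +3 — the shift increases by 1 each position. The shift increases by 1 at each position, starting from +0: 0, 1, 2, ….
Applying it to parrot: p+0=p, a+1=b, r+2=t, r+3=u, o+4=s, t+5=y.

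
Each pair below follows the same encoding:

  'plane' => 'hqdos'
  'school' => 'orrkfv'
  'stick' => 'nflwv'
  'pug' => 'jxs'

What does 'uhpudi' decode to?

The output letters match the input read backwards, each shifted +3: plane reversed is enalp. The word is reversed, then every letter is shifted forward by 3.
Undoing it on uhpudi: shift back: u−3=r, h−3=e, p−3=m, u−3=r, d−3=a, i−3=f → remraf; then reverse → farmer.

farmer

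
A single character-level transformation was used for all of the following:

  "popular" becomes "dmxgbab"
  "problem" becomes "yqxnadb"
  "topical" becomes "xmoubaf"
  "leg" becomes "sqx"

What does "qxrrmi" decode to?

The output letters match the input read backwards, each shifted +12: popular reversed is ralupop. The word is reversed, then every letter is shifted forward by 12.
Decoding qxrrmi: shift back: q−12=e, x−12=l, r−12=f, r−12=f, m−12=a, i−12=w → elffaw; then reverse → waffle.

waffle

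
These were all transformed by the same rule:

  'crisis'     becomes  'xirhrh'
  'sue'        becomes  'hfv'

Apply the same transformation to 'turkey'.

gfipvb

Each pair mirrors across the alphabet (c↔x, r↔i, i↔r): positions sum to 25. Letters are reflected about the middle of the alphabet (position → 25−position): Atbash.
For turkey: t↔g, u↔f, r↔i, k↔p, e↔v, y↔b.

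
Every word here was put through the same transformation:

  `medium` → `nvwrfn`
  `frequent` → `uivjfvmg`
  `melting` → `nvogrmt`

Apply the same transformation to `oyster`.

lbhgvi

Each pair mirrors across the alphabet (m↔n, e↔v, d↔w): positions sum to 25. Each letter is replaced by its mirror in the alphabet: a↔z, b↔y, c↔x, and so on (the Atbash cipher).
On oyster: o↔l, y↔b, s↔h, t↔g, e↔v, r↔i.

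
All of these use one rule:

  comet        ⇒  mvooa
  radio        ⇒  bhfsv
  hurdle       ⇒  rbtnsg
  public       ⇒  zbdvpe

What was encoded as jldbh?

Shifts by position in comet: pos 0: c→m (+10), pos 1: o→v (+7), pos 2: m→o (+2), pos 3: e→o (+10), pos 4: t→a (+7) — repeating every 3. The shifts repeat in a cycle of length 3: positions 0,1,… shift by +10, +7, +2, then the pattern repeats.
Reversing it on jldbh: j−10=z, l−7=e, d−2=b, b−10=r, h−7=a.

zebra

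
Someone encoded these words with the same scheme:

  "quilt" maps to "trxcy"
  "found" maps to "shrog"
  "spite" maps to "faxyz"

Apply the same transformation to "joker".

qhjzm

q(16)→t(19) and u(20)→r(17) fit y≡19x+1 (mod 26); the inverse of 19 mod 26 is 11. Treating letters as 0–25, the rule is x ↦ 19x + 1 (mod 26).
For joker: j(9)→19·9+1≡16=q; o(14)→19·14+1≡7=h; k(10)→19·10+1≡9=j; e(4)→19·4+1≡25=z; r(17)→19·17+1≡12=m (all mod 26).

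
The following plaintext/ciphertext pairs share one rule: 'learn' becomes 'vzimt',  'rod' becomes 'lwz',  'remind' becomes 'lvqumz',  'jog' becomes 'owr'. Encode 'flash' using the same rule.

paitn

Read the word backwards and shift each letter +8.
For flash: reverse → hsalf; then shift: h+8=p, s+8=a, a+8=i, l+8=t, f+8=n.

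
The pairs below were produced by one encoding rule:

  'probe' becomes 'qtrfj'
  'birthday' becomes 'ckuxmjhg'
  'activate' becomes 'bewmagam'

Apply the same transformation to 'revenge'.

In probe: p→q is +1, r→t is +2, o→r is +3, b→f is +4 — the shift increases by 1 each position. The shift increases by 1 at each position, starting from +1: 1, 2, 3, ….
On revenge: r+1=s, e+2=g, v+3=y, e+4=i, n+5=s, g+6=m, e+7=l.

sgyisml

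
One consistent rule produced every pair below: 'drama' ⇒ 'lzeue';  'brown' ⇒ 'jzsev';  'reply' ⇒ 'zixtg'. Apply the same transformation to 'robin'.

zsjmv

The shift depends on letter class: consonant d→l is +8, but vowel a→e is +4. Two shifts are in play — +4 for a/e/i/o/u, +8 for every other letter.
For robin: r(cons)+8=z, o(vowel)+4=s, b(cons)+8=j, i(vowel)+4=m, n(cons)+8=v.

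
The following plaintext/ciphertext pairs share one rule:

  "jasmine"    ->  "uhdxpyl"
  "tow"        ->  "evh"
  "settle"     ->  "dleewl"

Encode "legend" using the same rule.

wlrlyo

The rule splits by letter class: vowels +7, consonants +11.
For legend: l(cons)+11=w, e(vowel)+7=l, g(cons)+11=r, e(vowel)+7=l, n(cons)+11=y, d(cons)+11=o.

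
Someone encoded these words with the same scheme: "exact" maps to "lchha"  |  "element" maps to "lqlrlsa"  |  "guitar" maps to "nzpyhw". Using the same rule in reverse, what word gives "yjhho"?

reach

A repeating key of period 2 is used — shifts +7, +5 over and over.
Decoding yjhho: y−7=r, j−5=e, h−7=a, h−5=c, o−7=h.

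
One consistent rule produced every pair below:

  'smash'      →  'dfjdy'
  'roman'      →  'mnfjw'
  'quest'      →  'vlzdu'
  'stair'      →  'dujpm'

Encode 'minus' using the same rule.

s(18)→d(3) and m(12)→f(5) fit y≡17x+9 (mod 26); the inverse of 17 mod 26 is 23. Each letter's alphabet position (a=0..z=25) is mapped through 17·x+9 mod 26 — an affine cipher.
On minus: m(12)→17·12+9≡5=f; i(8)→17·8+9≡15=p; n(13)→17·13+9≡22=w; u(20)→17·20+9≡11=l; s(18)→17·18+9≡3=d (all mod 26).

fpwld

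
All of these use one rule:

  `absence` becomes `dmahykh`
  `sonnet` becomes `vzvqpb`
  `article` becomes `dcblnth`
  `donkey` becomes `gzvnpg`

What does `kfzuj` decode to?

Shifts by position in absence: pos 0: a→d (+3), pos 1: b→m (+11), pos 2: s→a (+8), pos 3: e→h (+3), pos 4: n→y (+11), pos 5: c→k (+8) — repeating every 3. The shifts repeat in a cycle of length 3: positions 0,1,… shift by +3, +11, +8, then the pattern repeats.
Undoing it on kfzuj: k−3=h, f−11=u, z−8=r, u−3=r, j−11=y.

hurry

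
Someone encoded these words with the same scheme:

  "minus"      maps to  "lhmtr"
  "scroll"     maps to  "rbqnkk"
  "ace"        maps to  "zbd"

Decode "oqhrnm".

Every letter moves 25 places later in the alphabet, wrapping around z→a.
Reversing it on oqhrnm: o−25=p, q−25=r, h−25=i, r−25=s, n−25=o, m−25=n.

prison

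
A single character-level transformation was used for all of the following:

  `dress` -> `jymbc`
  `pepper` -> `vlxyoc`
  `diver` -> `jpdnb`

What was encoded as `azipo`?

In dress: d→j is +6, r→y is +7, e→m is +8, s→b is +9 — the shift increases by 1 each position. Each letter shifts forward by (position + 6), i.e. 6, 7, 8, … — the shift grows by one for each successive letter.
Decoding azipo: a−6=u, z−7=s, i−8=a, p−9=g, o−10=e.

usage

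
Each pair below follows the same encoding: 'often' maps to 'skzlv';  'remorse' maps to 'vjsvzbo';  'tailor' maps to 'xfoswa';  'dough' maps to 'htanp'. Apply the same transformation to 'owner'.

sbtlz

The shift increases by 1 at each position, starting from +4: 4, 5, 6, ….
For owner: o+4=s, w+5=b, n+6=t, e+7=l, r+8=z.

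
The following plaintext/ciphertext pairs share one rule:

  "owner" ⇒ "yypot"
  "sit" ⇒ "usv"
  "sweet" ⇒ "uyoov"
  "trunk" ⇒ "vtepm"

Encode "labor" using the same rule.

The shift depends on letter class: consonant w→y is +2, but vowel o→y is +10. The rule splits by letter class: vowels +10, consonants +2.
Applying it to labor: l(cons)+2=n, a(vowel)+10=k, b(cons)+2=d, o(vowel)+10=y, r(cons)+2=t.

nkdyt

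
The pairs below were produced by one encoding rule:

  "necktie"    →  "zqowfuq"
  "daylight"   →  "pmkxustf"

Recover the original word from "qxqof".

elect

Compare letters: n→z is +12, e→q is +12, c→o is +12 — a constant shift. Each letter is shifted forward by 12 in the alphabet (a Caesar shift of +12).
Decoding qxqof: q−12=e, x−12=l, q−12=e, o−12=c, f−12=t.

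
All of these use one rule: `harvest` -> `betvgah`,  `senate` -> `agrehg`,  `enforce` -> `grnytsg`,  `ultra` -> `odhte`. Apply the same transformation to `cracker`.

h(7)→b(1) and a(0)→e(4) fit y≡7x+4 (mod 26); the inverse of 7 mod 26 is 15. This is an affine cipher: with a=0,…,z=25, each position x becomes (7x+4) mod 26.
On cracker: c(2)→7·2+4≡18=s; r(17)→7·17+4≡19=t; a(0)→7·0+4≡4=e; c(2)→7·2+4≡18=s; k(10)→7·10+4≡22=w; e(4)→7·4+4≡6=g; r(17)→7·17+4≡19=t (all mod 26).

steswgt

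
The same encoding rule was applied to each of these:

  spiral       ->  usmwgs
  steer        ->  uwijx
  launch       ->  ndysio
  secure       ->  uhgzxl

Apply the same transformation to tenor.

In spiral: s→u is +2, p→s is +3, i→m is +4, r→w is +5 — the shift increases by 1 each position. Letter i (0-indexed) is shifted by i+2, so successive shifts are 2, 3, 4, ….
Applying it to tenor: t+2=v, e+3=h, n+4=r, o+5=t, r+6=x.

vhrtx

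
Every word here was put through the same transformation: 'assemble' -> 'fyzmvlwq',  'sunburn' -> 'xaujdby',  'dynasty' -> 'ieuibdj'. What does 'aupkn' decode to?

voice

In assemble: a→f is +5, s→y is +6, s→z is +7, e→m is +8 — the shift increases by 1 each position. The shift increases by 1 at each position, starting from +5: 5, 6, 7, ….
Decoding aupkn: a−5=v, u−6=o, p−7=i, k−8=c, n−9=e.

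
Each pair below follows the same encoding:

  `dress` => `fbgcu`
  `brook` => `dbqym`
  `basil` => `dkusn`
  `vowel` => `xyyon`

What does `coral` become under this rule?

Shifts by position in dress: pos 0: d→f (+2), pos 1: r→b (+10), pos 2: e→g (+2), pos 3: s→c (+10) — repeating every 2. A repeating key of period 2 is used — shifts +2, +10 over and over.
Applying it to coral: c+2=e, o+10=y, r+2=t, a+10=k, l+2=n.

eytkn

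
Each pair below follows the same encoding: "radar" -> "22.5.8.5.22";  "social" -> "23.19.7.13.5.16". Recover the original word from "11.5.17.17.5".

Letters become their 1-based position plus 4 (so a→5, b→6, …).
Undoing it on 11.5.17.17.5: 11→(11−4)÷1=7=g, 5→(5−4)÷1=1=a, 17→(17−4)÷1=13=m, 17→(17−4)÷1=13=m, 5→(5−4)÷1=1=a.

gamma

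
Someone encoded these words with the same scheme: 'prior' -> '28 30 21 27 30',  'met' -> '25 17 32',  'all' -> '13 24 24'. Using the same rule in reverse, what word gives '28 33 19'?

pug

Each letter is replaced by its alphabet position (a=1..z=26) + 12.
Reversing it on 28 33 19: 28→(28−12)÷1=16=p, 33→(33−12)÷1=21=u, 19→(19−12)÷1=7=g.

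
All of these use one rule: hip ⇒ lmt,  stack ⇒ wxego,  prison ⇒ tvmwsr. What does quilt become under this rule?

Each letter is shifted forward by 4 in the alphabet (a Caesar shift of +4).
Applying it to quilt: q+4=u, u+4=y, i+4=m, l+4=p, t+4=x.

uympx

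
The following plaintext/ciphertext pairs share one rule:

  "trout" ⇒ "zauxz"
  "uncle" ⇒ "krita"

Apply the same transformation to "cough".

nmaui

The output letters match the input read backwards, each shifted +6: trout reversed is tuort. Two steps: reverse the string, then apply a Caesar shift of +6.
For cough: reverse → hguoc; then shift: h+6=n, g+6=m, u+6=a, o+6=u, c+6=i.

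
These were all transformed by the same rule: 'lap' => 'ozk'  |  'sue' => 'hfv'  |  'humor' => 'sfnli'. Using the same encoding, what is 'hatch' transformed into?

szgxs

Each pair mirrors across the alphabet (l↔o, a↔z, p↔k): positions sum to 25. This is the alphabet-reversal cipher (Atbash): a becomes z, b becomes y, etc.
For hatch: h↔s, a↔z, t↔g, c↔x, h↔s.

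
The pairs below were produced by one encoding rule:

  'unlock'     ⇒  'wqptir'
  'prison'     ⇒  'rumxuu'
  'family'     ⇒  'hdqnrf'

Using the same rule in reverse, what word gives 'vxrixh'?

tundra

Each letter shifts forward by (position + 2), i.e. 2, 3, 4, … — the shift grows by one for each successive letter.
Reversing it on vxrixh: v−2=t, x−3=u, r−4=n, i−5=d, x−6=r, h−7=a.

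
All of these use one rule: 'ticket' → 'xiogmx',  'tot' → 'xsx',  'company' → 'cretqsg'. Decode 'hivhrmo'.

kindred

The output letters match the input read backwards, each shifted +4: ticket reversed is tekcit. Read the word backwards and shift each letter +4.
Undoing it on hivhrmo: shift back: h−4=d, i−4=e, v−4=r, h−4=d, r−4=n, m−4=i, o−4=k → derdnik; then reverse → kindred.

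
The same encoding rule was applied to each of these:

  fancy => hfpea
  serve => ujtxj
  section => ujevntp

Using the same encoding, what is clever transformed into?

Vowels shift forward by 5 and consonants shift forward by 2.
Applying it to clever: c(cons)+2=e, l(cons)+2=n, e(vowel)+5=j, v(cons)+2=x, e(vowel)+5=j, r(cons)+2=t.

enjxjt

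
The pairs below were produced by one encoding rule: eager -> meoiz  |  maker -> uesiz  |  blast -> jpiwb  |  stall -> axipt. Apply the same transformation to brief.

Shifts by position in eager: pos 0: e→m (+8), pos 1: a→e (+4), pos 2: g→o (+8), pos 3: e→i (+4) — repeating every 2. The shifts repeat in a cycle of length 2: positions 0,1,… shift by +8, +4, then the pattern repeats.
On brief: b+8=j, r+4=v, i+8=q, e+4=i, f+8=n.

jvqin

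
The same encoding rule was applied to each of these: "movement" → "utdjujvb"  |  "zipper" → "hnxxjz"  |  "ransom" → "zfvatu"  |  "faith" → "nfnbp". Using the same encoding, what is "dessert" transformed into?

ljaajzb

The shift depends on letter class: consonant m→u is +8, but vowel o→t is +5. The rule splits by letter class: vowels +5, consonants +8.
Applying it to dessert: d(cons)+8=l, e(vowel)+5=j, s(cons)+8=a, s(cons)+8=a, e(vowel)+5=j, r(cons)+8=z, t(cons)+8=b.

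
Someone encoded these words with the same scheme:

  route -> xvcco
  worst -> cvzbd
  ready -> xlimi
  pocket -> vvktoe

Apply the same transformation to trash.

In route: r→x is +6, o→v is +7, u→c is +8, t→c is +9 — the shift increases by 1 each position. The shift increases by 1 at each position, starting from +6: 6, 7, 8, ….
On trash: t+6=z, r+7=y, a+8=i, s+9=b, h+10=r.

zyibr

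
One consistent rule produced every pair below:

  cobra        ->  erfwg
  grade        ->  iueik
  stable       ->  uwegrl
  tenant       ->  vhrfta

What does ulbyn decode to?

In cobra: c→e is +2, o→r is +3, b→f is +4, r→w is +5 — the shift increases by 1 each position. The shift increases by 1 at each position, starting from +2: 2, 3, 4, ….
Decoding ulbyn: u−2=s, l−3=i, b−4=x, y−5=t, n−6=h.

sixth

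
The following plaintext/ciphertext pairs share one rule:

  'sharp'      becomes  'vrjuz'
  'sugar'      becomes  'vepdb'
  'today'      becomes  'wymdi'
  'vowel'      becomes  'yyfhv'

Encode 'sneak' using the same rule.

vxndu

Shifts by position in sharp: pos 0: s→v (+3), pos 1: h→r (+10), pos 2: a→j (+9), pos 3: r→u (+3), pos 4: p→z (+10) — repeating every 3. A repeating key of period 3 is used — shifts +3, +10, +9 over and over.
On sneak: s+3=v, n+10=x, e+9=n, a+3=d, k+10=u.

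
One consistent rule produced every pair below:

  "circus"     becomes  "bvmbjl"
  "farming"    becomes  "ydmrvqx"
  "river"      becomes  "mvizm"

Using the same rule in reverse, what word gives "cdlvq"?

basin

Each letter's alphabet position (a=0..z=25) is mapped through 25·x+3 mod 26 — an affine cipher.
Reversing it on cdlvq: c(2)→25·(2−3)≡1=b; d(3)→25·(3−3)≡0=a; l(11)→25·(11−3)≡18=s; v(21)→25·(21−3)≡8=i; q(16)→25·(16−3)≡13=n (all mod 26).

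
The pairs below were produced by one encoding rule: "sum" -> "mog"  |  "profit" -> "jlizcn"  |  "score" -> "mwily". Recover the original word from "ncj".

Compare letters: s→m is +20, u→o is +20, m→g is +20 — a constant shift. Every letter moves 20 places later in the alphabet, wrapping around z→a.
Undoing it on ncj: n−20=t, c−20=i, j−20=p.

tip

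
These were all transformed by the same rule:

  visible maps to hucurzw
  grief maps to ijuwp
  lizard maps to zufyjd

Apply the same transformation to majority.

v(21)→h(7) and i(8)→u(20) fit y≡19x+24 (mod 26); the inverse of 19 mod 26 is 11. Each letter's alphabet position (a=0..z=25) is mapped through 19·x+24 mod 26 — an affine cipher.
Applying it to majority: m(12)→19·12+24≡18=s; a(0)→19·0+24≡24=y; j(9)→19·9+24≡13=n; o(14)→19·14+24≡4=e; r(17)→19·17+24≡9=j; i(8)→19·8+24≡20=u; t(19)→19·19+24≡21=v; y(24)→19·24+24≡12=m (all mod 26).

synejuvm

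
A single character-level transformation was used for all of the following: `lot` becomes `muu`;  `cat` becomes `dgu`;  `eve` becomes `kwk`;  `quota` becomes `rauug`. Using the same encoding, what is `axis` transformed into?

The shift depends on letter class: consonant l→m is +1, but vowel o→u is +6. The rule splits by letter class: vowels +6, consonants +1.
Applying it to axis: a(vowel)+6=g, x(cons)+1=y, i(vowel)+6=o, s(cons)+1=t.

gyot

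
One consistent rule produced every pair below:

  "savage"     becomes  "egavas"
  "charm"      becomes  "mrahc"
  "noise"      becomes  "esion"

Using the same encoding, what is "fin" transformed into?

The output letters match the input read backwards: savage reversed is egavas. The word is simply reversed.
On fin: reverse → nif.

nif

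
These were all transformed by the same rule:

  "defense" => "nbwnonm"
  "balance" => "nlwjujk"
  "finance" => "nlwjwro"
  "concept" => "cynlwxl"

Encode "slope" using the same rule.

nyxub

The output letters match the input read backwards, each shifted +9: defense reversed is esnefed. Read the word backwards and shift each letter +9.
For slope: reverse → epols; then shift: e+9=n, p+9=y, o+9=x, l+9=u, s+9=b.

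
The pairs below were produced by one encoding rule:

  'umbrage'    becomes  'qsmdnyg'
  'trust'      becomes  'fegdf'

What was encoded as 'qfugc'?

The output letters match the input read backwards, each shifted +12: umbrage reversed is egarbmu. Read the word backwards and shift each letter +12.
Reversing it on qfugc: shift back: q−12=e, f−12=t, u−12=i, g−12=u, c−12=q → etiuq; then reverse → quite.

quite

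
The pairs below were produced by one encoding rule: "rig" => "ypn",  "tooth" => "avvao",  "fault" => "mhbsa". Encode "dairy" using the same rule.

khpyf

Compare letters: r→y is +7, i→p is +7, g→n is +7 — a constant shift. Every letter moves 7 places later in the alphabet, wrapping around z→a.
For dairy: d+7=k, a+7=h, i+7=p, r+7=y, y+7=f.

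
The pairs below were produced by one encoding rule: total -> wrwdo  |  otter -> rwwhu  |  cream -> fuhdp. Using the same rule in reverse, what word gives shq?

Compare letters: t→w is +3, o→r is +3, t→w is +3 — a constant shift. Every letter moves 3 places later in the alphabet, wrapping around z→a.
Reversing it on shq: s−3=p, h−3=e, q−3=n.

pen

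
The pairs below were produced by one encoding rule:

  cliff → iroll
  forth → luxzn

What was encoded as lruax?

Compare letters: c→i is +6, l→r is +6, i→o is +6 — a constant shift. This is a Caesar cipher with shift 6.
Undoing it on lruax: l−6=f, r−6=l, u−6=o, a−6=u, x−6=r.

flour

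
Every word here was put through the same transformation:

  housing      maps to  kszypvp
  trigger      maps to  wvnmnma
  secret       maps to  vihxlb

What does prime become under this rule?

In housing: h→k is +3, o→s is +4, u→z is +5, s→y is +6 — the shift increases by 1 each position. Each letter shifts forward by (position + 3), i.e. 3, 4, 5, … — the shift grows by one for each successive letter.
Applying it to prime: p+3=s, r+4=v, i+5=n, m+6=s, e+7=l.

svnsl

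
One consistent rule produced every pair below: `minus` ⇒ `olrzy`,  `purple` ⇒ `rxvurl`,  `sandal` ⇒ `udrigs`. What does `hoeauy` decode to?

flavor

The shift increases by 1 at each position, starting from +2: 2, 3, 4, ….
Reversing it on hoeauy: h−2=f, o−3=l, e−4=a, a−5=v, u−6=o, y−7=r.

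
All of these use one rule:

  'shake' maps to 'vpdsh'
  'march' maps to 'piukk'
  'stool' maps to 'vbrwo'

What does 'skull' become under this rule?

vsxto

Shifts by position in shake: pos 0: s→v (+3), pos 1: h→p (+8), pos 2: a→d (+3), pos 3: k→s (+8) — repeating every 2. A repeating key of period 2 is used — shifts +3, +8 over and over.
On skull: s+3=v, k+8=s, u+3=x, l+8=t, l+3=o.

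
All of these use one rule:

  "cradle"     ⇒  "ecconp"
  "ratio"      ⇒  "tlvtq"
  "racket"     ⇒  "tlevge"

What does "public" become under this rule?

rfdwkn

A repeating key of period 2 is used — shifts +2, +11 over and over.
Applying it to public: p+2=r, u+11=f, b+2=d, l+11=w, i+2=k, c+11=n.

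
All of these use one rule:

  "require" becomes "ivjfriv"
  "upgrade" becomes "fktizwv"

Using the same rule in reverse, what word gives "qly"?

job

Each pair mirrors across the alphabet (r↔i, e↔v, q↔j): positions sum to 25. Letters are reflected about the middle of the alphabet (position → 25−position): Atbash.
Reversing it on qly: q↔j, l↔o, y↔b.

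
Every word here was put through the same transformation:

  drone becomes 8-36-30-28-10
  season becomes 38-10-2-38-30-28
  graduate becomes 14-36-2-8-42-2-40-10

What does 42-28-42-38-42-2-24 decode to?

unusual

d(#4)→8 and r(#18)→36: differences scale by 2, so n = 2·pos + 0. Each letter becomes 2×(its alphabet position, a=1..z=26).
Reversing it on 42-28-42-38-42-2-24: 42→(42−0)÷2=21=u, 28→(28−0)÷2=14=n, 42→(42−0)÷2=21=u, 38→(38−0)÷2=19=s, 42→(42−0)÷2=21=u, 2→(2−0)÷2=1=a, 24→(24−0)÷2=12=l.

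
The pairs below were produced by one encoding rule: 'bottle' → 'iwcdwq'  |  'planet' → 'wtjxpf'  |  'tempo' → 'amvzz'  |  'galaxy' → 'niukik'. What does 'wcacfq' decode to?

pursue

In bottle: b→i is +7, o→w is +8, t→c is +9, t→d is +10 — the shift increases by 1 each position. The shift increases by 1 at each position, starting from +7: 7, 8, 9, ….
Reversing it on wcacfq: w−7=p, c−8=u, a−9=r, c−10=s, f−11=u, q−12=e.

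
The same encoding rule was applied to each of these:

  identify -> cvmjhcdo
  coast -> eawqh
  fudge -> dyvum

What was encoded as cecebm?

Treating letters as 0–25, the rule is x ↦ 17x + 22 (mod 26).
Decoding cecebm: c(2)→23·(2−22)≡8=i; e(4)→23·(4−22)≡2=c; c(2)→23·(2−22)≡8=i; e(4)→23·(4−22)≡2=c; b(1)→23·(1−22)≡11=l; m(12)→23·(12−22)≡4=e (all mod 26).

icicle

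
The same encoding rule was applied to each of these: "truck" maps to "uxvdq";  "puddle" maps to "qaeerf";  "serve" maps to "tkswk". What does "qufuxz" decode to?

Shifts by position in truck: pos 0: t→u (+1), pos 1: r→x (+6), pos 2: u→v (+1), pos 3: c→d (+1), pos 4: k→q (+6) — repeating every 3. It's a Vigenère-style cipher with numeric key [1,6,1]: position i shifts by key[i mod 3].
Reversing it on qufuxz: q−1=p, u−6=o, f−1=e, u−1=t, x−6=r, z−1=y.

poetry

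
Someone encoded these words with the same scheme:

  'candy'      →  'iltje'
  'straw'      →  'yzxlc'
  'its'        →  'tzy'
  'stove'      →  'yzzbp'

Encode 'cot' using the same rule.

izz

The shift depends on letter class: consonant c→i is +6, but vowel a→l is +11. Vowels shift forward by 11 and consonants shift forward by 6.
On cot: c(cons)+6=i, o(vowel)+11=z, t(cons)+6=z.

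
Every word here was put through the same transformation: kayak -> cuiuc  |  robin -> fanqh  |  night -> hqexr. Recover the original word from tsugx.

peach

k(10)→c(2) and a(0)→u(20) fit y≡19x+20 (mod 26); the inverse of 19 mod 26 is 11. Each letter's alphabet position (a=0..z=25) is mapped through 19·x+20 mod 26 — an affine cipher.
Undoing it on tsugx: t(19)→11·(19−20)≡15=p; s(18)→11·(18−20)≡4=e; u(20)→11·(20−20)≡0=a; g(6)→11·(6−20)≡2=c; x(23)→11·(23−20)≡7=h (all mod 26).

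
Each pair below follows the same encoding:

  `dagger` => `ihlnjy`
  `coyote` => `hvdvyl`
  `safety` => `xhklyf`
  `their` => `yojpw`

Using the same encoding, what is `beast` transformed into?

The shifts repeat in a cycle of length 2: positions 0,1,… shift by +5, +7, then the pattern repeats.
Applying it to beast: b+5=g, e+7=l, a+5=f, s+7=z, t+5=y.

glfzy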